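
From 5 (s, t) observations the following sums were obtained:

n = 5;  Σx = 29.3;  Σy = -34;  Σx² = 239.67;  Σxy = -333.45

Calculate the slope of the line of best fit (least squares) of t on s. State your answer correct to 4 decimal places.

Sxx = Σx² − (Σx)²/n = 239.67 − 171.698 = 67.972
Sxy = Σxy − (Σx)(Σy)/n = -333.45 − (-199.24) = -134.21
b = Sxy/Sxx = -134.21/67.972 = -1.974489

-1.9745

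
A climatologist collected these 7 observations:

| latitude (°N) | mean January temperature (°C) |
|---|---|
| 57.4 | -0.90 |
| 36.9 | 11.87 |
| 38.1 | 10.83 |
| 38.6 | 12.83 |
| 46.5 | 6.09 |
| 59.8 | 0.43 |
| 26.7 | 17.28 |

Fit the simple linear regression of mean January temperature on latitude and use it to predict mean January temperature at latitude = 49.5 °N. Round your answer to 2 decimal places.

4.96

n = 7, Σx = 304, Σy = 58.43, Σxy = 2064.479, Σx² = 14049.12
Sxx = Σx² − (Σx)²/n = 14049.12 − 13202.285714 = 846.834286
Sxy = Σxy − (Σx)(Σy)/n = 2064.479 − 2537.531429 = -473.052429
b = Sxy/Sxx = -473.052429/846.834286 = -0.558613
a = ȳ − b·x̄ = 8.347143 − (-0.558613)·43.428571 = 32.606897
ŷ(49.5) = a + b·49.5 = 32.606897 + (-0.558613)·49.5 = 4.955565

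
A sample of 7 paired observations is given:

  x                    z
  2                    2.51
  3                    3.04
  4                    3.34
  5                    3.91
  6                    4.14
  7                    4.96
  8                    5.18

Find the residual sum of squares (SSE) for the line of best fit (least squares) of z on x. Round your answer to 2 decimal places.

0.08

n = 7, Σx = 35, Σy = 27.08, Σxy = 148.05, Σx² = 203, Σy² = 110.559
Sxx = Σx² − (Σx)²/n = 203 − 175 = 28
Sxy = Σxy − (Σx)(Σy)/n = 148.05 − 135.4 = 12.65
Syy = Σy² − (Σy)²/n = 110.559 − 104.760914 = 5.798086
b = Sxy/Sxx = 12.65/28 = 0.451786
SSE = Syy − b·Sxy = 5.798086 − 0.451786·12.65 = 0.082996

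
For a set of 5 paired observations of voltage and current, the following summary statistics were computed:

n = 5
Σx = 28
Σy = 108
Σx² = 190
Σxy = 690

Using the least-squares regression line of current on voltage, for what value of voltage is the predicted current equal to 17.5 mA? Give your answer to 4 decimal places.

4.0023

Sxx = Σx² − (Σx)²/n = 190 − 156.8 = 33.2
Sxy = Σxy − (Σx)(Σy)/n = 690 − 604.8 = 85.2
b = Sxy/Sxx = 85.2/33.2 = 2.566265
a = ȳ − b·x̄ = 21.6 − 2.566265·5.6 = 7.228916
Set a + b·x = 17.5: x = (17.5 − 7.228916) / 2.566265 = 4.002347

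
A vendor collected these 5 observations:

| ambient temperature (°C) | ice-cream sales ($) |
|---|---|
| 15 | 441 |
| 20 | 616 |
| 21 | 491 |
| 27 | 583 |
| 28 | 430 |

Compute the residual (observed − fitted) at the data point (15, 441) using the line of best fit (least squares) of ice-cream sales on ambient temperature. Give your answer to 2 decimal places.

n = 5, Σx = 111, Σy = 2561, Σxy = 57027, Σx² = 2579
Sxx = Σx² − (Σx)²/n = 2579 − 2464.2 = 114.8
Sxy = Σxy − (Σx)(Σy)/n = 57027 − 56854.2 = 172.8
b = Sxy/Sxx = 172.8/114.8 = 1.505226
a = ȳ − b·x̄ = 512.2 − 1.505226·22.2 = 478.783972
ŷ(15) = 478.783972 + 1.505226·15 = 501.362369
residual = y − ŷ = 441 − 501.362369 = -60.362369

-60.36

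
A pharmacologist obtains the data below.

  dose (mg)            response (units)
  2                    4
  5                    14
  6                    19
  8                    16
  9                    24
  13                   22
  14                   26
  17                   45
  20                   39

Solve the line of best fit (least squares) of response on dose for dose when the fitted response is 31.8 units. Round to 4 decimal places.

n = 9, Σx = 94, Σy = 209, Σxy = 2731, Σx² = 1264
Sxx = Σx² − (Σx)²/n = 1264 − 981.777778 = 282.222222
Sxy = Σxy − (Σx)(Σy)/n = 2731 − 2182.888889 = 548.111111
b = Sxy/Sxx = 548.111111/282.222222 = 1.942126
a = ȳ − b·x̄ = 23.222222 − 1.942126·10.444444 = 2.937795
Set a + b·x = 31.8: x = (31.8 − 2.937795) / 1.942126 = 14.861139

14.8611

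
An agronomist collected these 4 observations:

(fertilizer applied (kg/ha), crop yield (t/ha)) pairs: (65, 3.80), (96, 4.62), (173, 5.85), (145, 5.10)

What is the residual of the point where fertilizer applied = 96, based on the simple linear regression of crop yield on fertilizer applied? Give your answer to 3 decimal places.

n = 4, Σx = 479, Σy = 19.37, Σxy = 2442.07, Σx² = 64395
Sxx = Σx² − (Σx)²/n = 64395 − 57360.25 = 7034.75
Sxy = Σxy − (Σx)(Σy)/n = 2442.07 − 2319.5575 = 122.5125
b = Sxy/Sxx = 122.5125/7034.75 = 0.017415
a = ȳ − b·x̄ = 4.8425 − 0.017415·119.75 = 2.757014
ŷ(96) = 2.757014 + 0.017415·96 = 4.428886
residual = y − ŷ = 4.62 − 4.428886 = 0.191114

0.191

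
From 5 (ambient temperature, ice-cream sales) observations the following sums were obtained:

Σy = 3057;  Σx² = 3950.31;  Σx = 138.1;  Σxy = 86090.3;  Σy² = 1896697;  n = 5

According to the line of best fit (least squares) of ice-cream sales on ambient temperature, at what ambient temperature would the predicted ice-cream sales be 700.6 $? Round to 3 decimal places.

Sxx = Σx² − (Σx)²/n = 3950.31 − 3814.322 = 135.988
Sxy = Σxy − (Σx)(Σy)/n = 86090.3 − 84434.34 = 1655.96
b = Sxy/Sxx = 1655.96/135.988 = 12.177251
a = ȳ − b·x̄ = 611.4 − 12.177251·27.62 = 275.064329
Set a + b·x = 700.6: x = (700.6 − 275.064329) / 12.177251 = 34.945134

34.945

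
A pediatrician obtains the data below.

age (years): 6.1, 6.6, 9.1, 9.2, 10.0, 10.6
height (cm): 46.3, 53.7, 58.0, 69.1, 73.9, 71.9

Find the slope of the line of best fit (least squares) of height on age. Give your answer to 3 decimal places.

5.622

n = 6, Σx = 51.6, Σy = 372.9, Σxy = 3301.51, Σx² = 460.58
Sxx = Σx² − (Σx)²/n = 460.58 − 443.76 = 16.82
Sxy = Σxy − (Σx)(Σy)/n = 3301.51 − 3206.94 = 94.57
b = Sxy/Sxx = 94.57/16.82 = 5.622473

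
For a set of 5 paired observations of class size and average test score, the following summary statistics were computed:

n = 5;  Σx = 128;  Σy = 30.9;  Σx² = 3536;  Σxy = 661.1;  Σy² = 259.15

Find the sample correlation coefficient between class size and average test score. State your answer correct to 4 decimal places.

Sxx = Σx² − (Σx)²/n = 3536 − 3276.8 = 259.2
Sxy = Σxy − (Σx)(Σy)/n = 661.1 − 791.04 = -129.94
Syy = Σy² − (Σy)²/n = 259.15 − 190.962 = 68.188
r = Sxy/√(Sxx·Syy) = -129.94/√(17674.3296) = -129.94/132.944837 = -0.977398

-0.9774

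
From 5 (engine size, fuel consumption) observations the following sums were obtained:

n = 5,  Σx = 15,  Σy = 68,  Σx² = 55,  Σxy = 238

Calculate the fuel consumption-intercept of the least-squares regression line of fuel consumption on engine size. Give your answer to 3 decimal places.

Sxx = Σx² − (Σx)²/n = 55 − 45 = 10
Sxy = Σxy − (Σx)(Σy)/n = 238 − 204 = 34
b = Sxy/Sxx = 34/10 = 3.4
a = ȳ − b·x̄ = 13.6 − 3.4·3 = 3.4

3.400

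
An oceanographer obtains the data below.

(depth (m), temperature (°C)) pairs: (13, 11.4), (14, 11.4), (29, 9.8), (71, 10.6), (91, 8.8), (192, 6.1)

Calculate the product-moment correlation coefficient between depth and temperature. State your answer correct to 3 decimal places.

-0.947

n = 6, Σx = 410, Σy = 58.1, Σxy = 3316.6, Σx² = 51392, Σy² = 582.97
Sxx = Σx² − (Σx)²/n = 51392 − 28016.666667 = 23375.333333
Sxy = Σxy − (Σx)(Σy)/n = 3316.6 − 3970.166667 = -653.566667
Syy = Σy² − (Σy)²/n = 582.97 − 562.601667 = 20.368333
r = Sxy/√(Sxx·Syy) = -653.566667/√(476116.581111) = -653.566667/690.012015 = -0.947182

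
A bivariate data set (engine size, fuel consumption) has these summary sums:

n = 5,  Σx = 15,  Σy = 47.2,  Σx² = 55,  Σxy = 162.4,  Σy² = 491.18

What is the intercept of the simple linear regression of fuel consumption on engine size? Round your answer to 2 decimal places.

3.20

Sxx = Σx² − (Σx)²/n = 55 − 45 = 10
Sxy = Σxy − (Σx)(Σy)/n = 162.4 − 141.6 = 20.8
b = Sxy/Sxx = 20.8/10 = 2.08
a = ȳ − b·x̄ = 9.44 − 2.08·3 = 3.2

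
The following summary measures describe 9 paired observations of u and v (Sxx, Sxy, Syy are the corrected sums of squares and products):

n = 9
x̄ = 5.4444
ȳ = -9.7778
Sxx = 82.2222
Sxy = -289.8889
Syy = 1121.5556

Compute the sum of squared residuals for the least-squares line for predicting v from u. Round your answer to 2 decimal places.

b = Sxy/Sxx = -289.8889/82.2222 = -3.525677
SSE = Syy − b·Sxy = 1121.5556 − (-3.525677)·(-289.8889) = 99.501041

99.50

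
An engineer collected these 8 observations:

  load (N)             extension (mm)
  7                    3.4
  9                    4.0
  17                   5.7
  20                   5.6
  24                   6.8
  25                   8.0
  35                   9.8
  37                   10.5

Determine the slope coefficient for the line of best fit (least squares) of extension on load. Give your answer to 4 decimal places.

n = 8, Σx = 174, Σy = 53.8, Σxy = 1363.4, Σx² = 4614
Sxx = Σx² − (Σx)²/n = 4614 − 3784.5 = 829.5
Sxy = Σxy − (Σx)(Σy)/n = 1363.4 − 1170.15 = 193.25
b = Sxy/Sxx = 193.25/829.5 = 0.232972

0.2330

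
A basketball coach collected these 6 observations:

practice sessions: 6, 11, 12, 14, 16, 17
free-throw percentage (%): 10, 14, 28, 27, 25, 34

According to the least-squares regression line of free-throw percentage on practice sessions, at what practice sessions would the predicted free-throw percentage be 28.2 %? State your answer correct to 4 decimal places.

n = 6, Σx = 76, Σy = 138, Σxy = 1906, Σx² = 1042
Sxx = Σx² − (Σx)²/n = 1042 − 962.666667 = 79.333333
Sxy = Σxy − (Σx)(Σy)/n = 1906 − 1748 = 158
b = Sxy/Sxx = 158/79.333333 = 1.991597
a = ȳ − b·x̄ = 23 − 1.991597·12.666667 = -2.226891
Set a + b·x = 28.2: x = (28.2 − (-2.226891)) / 1.991597 = 15.277637

15.2776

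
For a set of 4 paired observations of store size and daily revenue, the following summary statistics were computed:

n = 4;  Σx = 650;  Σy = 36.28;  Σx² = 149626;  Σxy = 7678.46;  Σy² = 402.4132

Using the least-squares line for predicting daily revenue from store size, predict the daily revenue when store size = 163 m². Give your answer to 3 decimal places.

9.090

Sxx = Σx² − (Σx)²/n = 149626 − 105625 = 44001
Sxy = Σxy − (Σx)(Σy)/n = 7678.46 − 5895.5 = 1782.96
b = Sxy/Sxx = 1782.96/44001 = 0.040521
a = ȳ − b·x̄ = 9.07 − 0.040521·162.5 = 2.485354
ŷ(163) = a + b·163 = 2.485354 + 0.040521·163 = 9.090260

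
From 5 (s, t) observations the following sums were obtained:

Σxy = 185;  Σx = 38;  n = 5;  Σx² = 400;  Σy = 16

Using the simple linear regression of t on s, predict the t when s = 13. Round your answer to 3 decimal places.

6.279

Sxx = Σx² − (Σx)²/n = 400 − 288.8 = 111.2
Sxy = Σxy − (Σx)(Σy)/n = 185 − 121.6 = 63.4
b = Sxy/Sxx = 63.4/111.2 = 0.570144
a = ȳ − b·x̄ = 3.2 − 0.570144·7.6 = -1.133094
ŷ(13) = a + b·13 = -1.133094 + 0.570144·13 = 6.278777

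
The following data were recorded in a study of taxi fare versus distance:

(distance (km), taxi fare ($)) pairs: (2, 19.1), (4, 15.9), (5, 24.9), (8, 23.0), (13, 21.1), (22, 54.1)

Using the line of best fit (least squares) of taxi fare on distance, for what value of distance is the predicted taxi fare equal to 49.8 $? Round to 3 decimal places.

n = 6, Σx = 54, Σy = 158.1, Σxy = 1874.8, Σx² = 762
Sxx = Σx² − (Σx)²/n = 762 − 486 = 276
Sxy = Σxy − (Σx)(Σy)/n = 1874.8 − 1422.9 = 451.9
b = Sxy/Sxx = 451.9/276 = 1.637319
a = ȳ − b·x̄ = 26.35 − 1.637319·9 = 11.614130
Set a + b·x = 49.8: x = (49.8 − 11.614130) / 1.637319 = 23.322195

23.322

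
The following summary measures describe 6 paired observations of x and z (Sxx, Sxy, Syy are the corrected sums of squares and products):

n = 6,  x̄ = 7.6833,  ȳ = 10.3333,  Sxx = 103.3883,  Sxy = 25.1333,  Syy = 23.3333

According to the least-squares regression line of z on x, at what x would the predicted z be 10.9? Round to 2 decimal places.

10.01

b = Sxy/Sxx = 25.1333/103.3883 = 0.243096
a = ȳ − b·x̄ = 10.3333 − 0.243096·7.6833 = 8.465519
Set a + b·x = 10.9: x = (10.9 − 8.465519) / 0.243096 = 10.014476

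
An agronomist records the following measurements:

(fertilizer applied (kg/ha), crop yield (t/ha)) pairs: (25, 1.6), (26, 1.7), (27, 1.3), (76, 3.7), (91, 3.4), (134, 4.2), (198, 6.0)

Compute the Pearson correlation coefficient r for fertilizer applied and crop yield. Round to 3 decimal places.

0.977

n = 7, Σx = 577, Σy = 21.9, Σxy = 2460.7, Σx² = 73247, Σy² = 86.03
Sxx = Σx² − (Σx)²/n = 73247 − 47561.285714 = 25685.714286
Sxy = Σxy − (Σx)(Σy)/n = 2460.7 − 1805.185714 = 655.514286
Syy = Σy² − (Σy)²/n = 86.03 − 68.515714 = 17.514286
r = Sxy/√(Sxx·Syy) = 655.514286/√(449866.938776) = 655.514286/670.721208 = 0.977328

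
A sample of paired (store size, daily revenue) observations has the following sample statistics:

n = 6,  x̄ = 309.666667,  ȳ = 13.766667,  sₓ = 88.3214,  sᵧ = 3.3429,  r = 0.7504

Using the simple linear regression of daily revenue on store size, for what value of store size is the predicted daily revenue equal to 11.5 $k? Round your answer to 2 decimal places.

229.86

b = r · sᵧ/sₓ = 0.7504 · 3.3429/88.3214 = 0.028402
a = ȳ − b·x̄ = 13.766667 − 0.028402·309.666667 = 4.971487
Set a + b·x = 11.5: x = (11.5 − 4.971487) / 0.028402 = 229.860316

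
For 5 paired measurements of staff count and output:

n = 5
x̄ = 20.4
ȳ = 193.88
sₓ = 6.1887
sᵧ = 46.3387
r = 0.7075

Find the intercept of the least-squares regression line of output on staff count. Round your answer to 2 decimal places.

b = r · sᵧ/sₓ = 0.7075 · 46.3387/6.1887 = 5.297499
a = ȳ − b·x̄ = 193.88 − 5.297499·20.4 = 85.811026

85.81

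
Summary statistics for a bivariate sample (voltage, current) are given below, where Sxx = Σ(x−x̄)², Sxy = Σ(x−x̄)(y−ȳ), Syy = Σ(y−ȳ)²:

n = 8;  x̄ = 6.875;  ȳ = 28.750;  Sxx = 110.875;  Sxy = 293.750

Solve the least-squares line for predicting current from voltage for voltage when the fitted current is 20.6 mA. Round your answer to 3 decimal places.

b = Sxy/Sxx = 293.75/110.875 = 2.649380
a = ȳ − b·x̄ = 28.75 − 2.649380·6.875 = 10.535513
Set a + b·x = 20.6: x = (20.6 − 10.535513) / 2.649380 = 3.798809

3.799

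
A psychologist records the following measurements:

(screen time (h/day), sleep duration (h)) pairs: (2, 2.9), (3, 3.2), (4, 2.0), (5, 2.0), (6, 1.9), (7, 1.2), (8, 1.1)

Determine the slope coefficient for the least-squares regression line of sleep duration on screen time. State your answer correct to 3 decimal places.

-0.339

n = 7, Σx = 35, Σy = 14.3, Σxy = 62, Σx² = 203
Sxx = Σx² − (Σx)²/n = 203 − 175 = 28
Sxy = Σxy − (Σx)(Σy)/n = 62 − 71.5 = -9.5
b = Sxy/Sxx = -9.5/28 = -0.339286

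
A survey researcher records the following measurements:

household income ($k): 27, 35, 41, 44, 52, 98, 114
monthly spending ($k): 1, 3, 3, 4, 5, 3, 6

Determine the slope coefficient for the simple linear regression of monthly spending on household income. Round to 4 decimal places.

n = 7, Σx = 411, Σy = 25, Σxy = 1669, Σx² = 30875
Sxx = Σx² − (Σx)²/n = 30875 − 24131.571429 = 6743.428571
Sxy = Σxy − (Σx)(Σy)/n = 1669 − 1467.857143 = 201.142857
b = Sxy/Sxx = 201.142857/6743.428571 = 0.029828

0.0298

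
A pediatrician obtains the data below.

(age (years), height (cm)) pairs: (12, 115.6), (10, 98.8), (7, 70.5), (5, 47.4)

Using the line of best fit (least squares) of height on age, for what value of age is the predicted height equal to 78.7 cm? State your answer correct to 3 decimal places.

n = 4, Σx = 34, Σy = 332.3, Σxy = 3105.7, Σx² = 318
Sxx = Σx² − (Σx)²/n = 318 − 289 = 29
Sxy = Σxy − (Σx)(Σy)/n = 3105.7 − 2824.55 = 281.15
b = Sxy/Sxx = 281.15/29 = 9.694828
a = ȳ − b·x̄ = 83.075 − 9.694828·8.5 = 0.668966
Set a + b·x = 78.7: x = (78.7 − 0.668966) / 9.694828 = 8.048728

8.049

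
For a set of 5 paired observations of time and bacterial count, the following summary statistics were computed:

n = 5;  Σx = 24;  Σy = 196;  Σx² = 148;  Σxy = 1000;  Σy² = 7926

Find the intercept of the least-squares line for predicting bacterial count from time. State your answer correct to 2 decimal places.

30.54

Sxx = Σx² − (Σx)²/n = 148 − 115.2 = 32.8
Sxy = Σxy − (Σx)(Σy)/n = 1000 − 940.8 = 59.2
b = Sxy/Sxx = 59.2/32.8 = 1.804878
a = ȳ − b·x̄ = 39.2 − 1.804878·4.8 = 30.536585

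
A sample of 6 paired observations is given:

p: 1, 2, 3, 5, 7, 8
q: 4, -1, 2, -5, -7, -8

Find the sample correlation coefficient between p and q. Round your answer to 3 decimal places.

n = 6, Σx = 26, Σy = -15, Σxy = -130, Σx² = 152, Σy² = 159
Sxx = Σx² − (Σx)²/n = 152 − 112.666667 = 39.333333
Sxy = Σxy − (Σx)(Σy)/n = -130 − (-65) = -65
Syy = Σy² − (Σy)²/n = 159 − 37.5 = 121.5
r = Sxy/√(Sxx·Syy) = -65/√(4779) = -65/69.130312 = -0.940253

-0.940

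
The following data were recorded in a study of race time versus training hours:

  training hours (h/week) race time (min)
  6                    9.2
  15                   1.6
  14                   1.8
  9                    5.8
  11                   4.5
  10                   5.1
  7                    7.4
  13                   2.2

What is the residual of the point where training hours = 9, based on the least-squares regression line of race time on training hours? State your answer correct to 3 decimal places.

n = 8, Σx = 85, Σy = 37.6, Σxy = 337.5, Σx² = 977
Sxx = Σx² − (Σx)²/n = 977 − 903.125 = 73.875
Sxy = Σxy − (Σx)(Σy)/n = 337.5 − 399.5 = -62
b = Sxy/Sxx = -62/73.875 = -0.839255
a = ȳ − b·x̄ = 4.7 − (-0.839255)·10.625 = 13.617090
ŷ(9) = 13.617090 + (-0.839255)·9 = 6.063790
residual = y − ŷ = 5.8 − 6.063790 = -0.263790

-0.264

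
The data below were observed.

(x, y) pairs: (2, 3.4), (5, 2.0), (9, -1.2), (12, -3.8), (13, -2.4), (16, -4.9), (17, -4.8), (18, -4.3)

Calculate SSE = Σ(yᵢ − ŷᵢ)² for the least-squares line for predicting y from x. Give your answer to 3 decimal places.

n = 8, Σx = 92, Σy = -16, Σxy = -308.2, Σx² = 1292, Σy² = 102.74
Sxx = Σx² − (Σx)²/n = 1292 − 1058 = 234
Sxy = Σxy − (Σx)(Σy)/n = -308.2 − (-184) = -124.2
Syy = Σy² − (Σy)²/n = 102.74 − 32 = 70.74
b = Sxy/Sxx = -124.2/234 = -0.530769
SSE = Syy − b·Sxy = 70.74 − (-0.530769)·(-124.2) = 4.818462

4.818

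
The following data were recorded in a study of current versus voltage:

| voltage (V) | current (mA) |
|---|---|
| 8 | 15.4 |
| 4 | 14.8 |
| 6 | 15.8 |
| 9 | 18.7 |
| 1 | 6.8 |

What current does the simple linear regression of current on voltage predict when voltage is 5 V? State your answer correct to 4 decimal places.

13.5442

n = 5, Σx = 28, Σy = 71.5, Σxy = 452.3, Σx² = 198
Sxx = Σx² − (Σx)²/n = 198 − 156.8 = 41.2
Sxy = Σxy − (Σx)(Σy)/n = 452.3 − 400.4 = 51.9
b = Sxy/Sxx = 51.9/41.2 = 1.259709
a = ȳ − b·x̄ = 14.3 − 1.259709·5.6 = 7.245631
ŷ(5) = a + b·5 = 7.245631 + 1.259709·5 = 13.544175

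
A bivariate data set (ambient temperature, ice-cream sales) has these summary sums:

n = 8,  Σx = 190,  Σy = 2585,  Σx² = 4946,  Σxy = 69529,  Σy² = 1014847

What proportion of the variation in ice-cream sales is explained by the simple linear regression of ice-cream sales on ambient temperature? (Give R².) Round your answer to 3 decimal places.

Sxx = Σx² − (Σx)²/n = 4946 − 4512.5 = 433.5
Sxy = Σxy − (Σx)(Σy)/n = 69529 − 61393.75 = 8135.25
Syy = Σy² − (Σy)²/n = 1014847 − 835278.125 = 179568.875
R² = Sxy²/(Sxx·Syy) = (8135.25)²/(433.5·179568.875) = 0.850201

0.850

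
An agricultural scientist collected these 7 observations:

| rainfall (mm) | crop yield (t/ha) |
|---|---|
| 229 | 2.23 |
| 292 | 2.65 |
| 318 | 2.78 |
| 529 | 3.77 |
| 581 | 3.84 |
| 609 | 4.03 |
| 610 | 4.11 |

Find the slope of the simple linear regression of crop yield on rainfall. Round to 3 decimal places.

0.005

n = 7, Σx = 3168, Σy = 23.41, Σxy = 11355.25, Σx² = 1599212
Sxx = Σx² − (Σx)²/n = 1599212 − 1433746.285714 = 165465.714286
Sxy = Σxy − (Σx)(Σy)/n = 11355.25 − 10594.697143 = 760.552857
b = Sxy/Sxx = 760.552857/165465.714286 = 0.004596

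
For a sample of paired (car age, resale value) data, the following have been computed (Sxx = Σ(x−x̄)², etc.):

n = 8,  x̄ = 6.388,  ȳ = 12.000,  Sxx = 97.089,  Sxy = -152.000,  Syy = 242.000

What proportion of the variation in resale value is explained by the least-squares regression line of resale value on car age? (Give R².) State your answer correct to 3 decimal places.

0.983

R² = Sxy²/(Sxx·Syy) = (-152)²/(97.089·242) = 0.983336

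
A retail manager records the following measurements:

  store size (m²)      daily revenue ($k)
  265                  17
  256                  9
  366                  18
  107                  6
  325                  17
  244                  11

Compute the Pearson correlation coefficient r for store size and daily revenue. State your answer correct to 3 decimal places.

n = 6, Σx = 1563, Σy = 78, Σxy = 22248, Σx² = 446327, Σy² = 1140
Sxx = Σx² − (Σx)²/n = 446327 − 407161.5 = 39165.5
Sxy = Σxy − (Σx)(Σy)/n = 22248 − 20319 = 1929
Syy = Σy² − (Σy)²/n = 1140 − 1014 = 126
r = Sxy/√(Sxx·Syy) = 1929/√(4934853) = 1929/2221.452903 = 0.868351

0.868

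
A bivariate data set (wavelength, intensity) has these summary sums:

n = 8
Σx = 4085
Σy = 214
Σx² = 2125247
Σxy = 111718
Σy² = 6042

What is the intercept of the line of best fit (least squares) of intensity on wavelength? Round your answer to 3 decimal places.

-4.973

Sxx = Σx² − (Σx)²/n = 2125247 − 2085903.125 = 39343.875
Sxy = Σxy − (Σx)(Σy)/n = 111718 − 109273.75 = 2444.25
b = Sxy/Sxx = 2444.25/39343.875 = 0.062125
a = ȳ − b·x̄ = 26.75 − 0.062125·510.625 = -4.972731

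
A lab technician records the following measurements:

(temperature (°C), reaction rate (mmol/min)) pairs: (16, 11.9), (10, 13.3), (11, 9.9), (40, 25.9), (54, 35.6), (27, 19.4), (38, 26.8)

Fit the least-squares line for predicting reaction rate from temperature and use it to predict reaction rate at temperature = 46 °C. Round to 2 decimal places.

30.42

n = 7, Σx = 196, Σy = 142.8, Σxy = 4932.9, Σx² = 7166
Sxx = Σx² − (Σx)²/n = 7166 − 5488 = 1678
Sxy = Σxy − (Σx)(Σy)/n = 4932.9 − 3998.4 = 934.5
b = Sxy/Sxx = 934.5/1678 = 0.556913
a = ȳ − b·x̄ = 20.4 − 0.556913·28 = 4.806436
ŷ(46) = a + b·46 = 4.806436 + 0.556913·46 = 30.424434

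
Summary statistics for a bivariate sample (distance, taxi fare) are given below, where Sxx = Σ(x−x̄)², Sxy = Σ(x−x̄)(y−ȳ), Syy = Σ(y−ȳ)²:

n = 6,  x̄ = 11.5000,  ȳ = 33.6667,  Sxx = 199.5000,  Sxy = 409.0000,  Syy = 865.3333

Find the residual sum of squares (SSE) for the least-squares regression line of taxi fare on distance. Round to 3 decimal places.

b = Sxy/Sxx = 409/199.5 = 2.050125
SSE = Syy − b·Sxy = 865.3333 − 2.050125·409 = 26.832047

26.832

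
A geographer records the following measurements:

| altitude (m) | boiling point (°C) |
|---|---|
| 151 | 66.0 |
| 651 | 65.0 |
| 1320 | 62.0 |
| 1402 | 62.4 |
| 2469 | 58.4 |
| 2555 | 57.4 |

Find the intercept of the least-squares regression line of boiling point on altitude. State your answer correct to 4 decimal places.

n = 6, Σx = 8548, Σy = 371.2, Σxy = 512452.4, Σx² = 16778592
Sxx = Σx² − (Σx)²/n = 16778592 − 12178050.666667 = 4600541.333333
Sxy = Σxy − (Σx)(Σy)/n = 512452.4 − 528836.266667 = -16383.866667
b = Sxy/Sxx = -16383.866667/4600541.333333 = -0.003561
a = ȳ − b·x̄ = 61.866667 − (-0.003561)·1424.666667 = 66.940319

66.9403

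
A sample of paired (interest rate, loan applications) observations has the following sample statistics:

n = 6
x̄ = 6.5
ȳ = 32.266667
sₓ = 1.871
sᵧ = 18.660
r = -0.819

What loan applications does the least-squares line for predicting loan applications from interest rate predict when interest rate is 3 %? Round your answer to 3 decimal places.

b = r · sᵧ/sₓ = -0.819 · 18.66/1.871 = -8.168113
a = ȳ − b·x̄ = 32.266667 − (-8.168113)·6.5 = 85.359404
ŷ(3) = a + b·3 = 85.359404 + (-8.168113)·3 = 60.855064

60.855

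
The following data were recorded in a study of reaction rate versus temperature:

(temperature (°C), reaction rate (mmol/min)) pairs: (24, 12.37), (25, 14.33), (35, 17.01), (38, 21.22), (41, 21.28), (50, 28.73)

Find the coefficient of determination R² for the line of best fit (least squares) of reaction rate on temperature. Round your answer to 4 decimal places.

0.9546

n = 6, Σx = 213, Σy = 114.94, Σxy = 4365.82, Σx² = 8051, Σy² = 2376.2456
Sxx = Σx² − (Σx)²/n = 8051 − 7561.5 = 489.5
Sxy = Σxy − (Σx)(Σy)/n = 4365.82 − 4080.37 = 285.45
Syy = Σy² − (Σy)²/n = 2376.2456 − 2201.867267 = 174.378333
R² = Sxy²/(Sxx·Syy) = (285.45)²/(489.5·174.378333) = 0.954586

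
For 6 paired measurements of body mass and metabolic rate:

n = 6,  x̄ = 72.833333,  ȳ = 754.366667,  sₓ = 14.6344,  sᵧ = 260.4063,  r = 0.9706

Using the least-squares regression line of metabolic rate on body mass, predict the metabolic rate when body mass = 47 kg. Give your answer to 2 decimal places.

308.20

b = r · sᵧ/sₓ = 0.9706 · 260.4063/14.6344 = 17.270975
a = ȳ − b·x̄ = 754.366667 − 17.270975·72.833333 = -503.535998
ŷ(47) = a + b·47 = -503.535998 + 17.270975·47 = 308.199822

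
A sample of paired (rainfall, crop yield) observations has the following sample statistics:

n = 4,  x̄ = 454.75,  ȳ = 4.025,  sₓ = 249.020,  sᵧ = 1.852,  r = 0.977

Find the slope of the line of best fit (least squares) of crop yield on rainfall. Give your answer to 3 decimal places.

0.007

b = r · sᵧ/sₓ = 0.977 · 1.852/249.02 = 0.007266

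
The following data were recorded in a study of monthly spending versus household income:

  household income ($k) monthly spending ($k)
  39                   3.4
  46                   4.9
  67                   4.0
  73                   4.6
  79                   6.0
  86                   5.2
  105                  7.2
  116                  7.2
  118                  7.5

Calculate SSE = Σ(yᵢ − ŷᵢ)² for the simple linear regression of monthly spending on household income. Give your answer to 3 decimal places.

3.095

n = 9, Σx = 729, Σy = 50, Σxy = 4359.2, Σx² = 65497, Σy² = 295.7
Sxx = Σx² − (Σx)²/n = 65497 − 59049 = 6448
Sxy = Σxy − (Σx)(Σy)/n = 4359.2 − 4050 = 309.2
Syy = Σy² − (Σy)²/n = 295.7 − 277.777778 = 17.922222
b = Sxy/Sxx = 309.2/6448 = 0.047953
SSE = Syy − b·Sxy = 17.922222 − 0.047953·309.2 = 3.095200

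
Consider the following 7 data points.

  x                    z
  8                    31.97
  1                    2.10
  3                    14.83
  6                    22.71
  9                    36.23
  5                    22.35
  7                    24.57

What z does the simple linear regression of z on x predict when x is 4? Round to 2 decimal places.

n = 7, Σx = 39, Σy = 154.76, Σxy = 1048.42, Σx² = 265
Sxx = Σx² − (Σx)²/n = 265 − 217.285714 = 47.714286
Sxy = Σxy − (Σx)(Σy)/n = 1048.42 − 862.234286 = 186.185714
b = Sxy/Sxx = 186.185714/47.714286 = 3.902096
a = ȳ − b·x̄ = 22.108571 − 3.902096·5.571429 = 0.368323
ŷ(4) = a + b·4 = 0.368323 + 3.902096·4 = 15.976707

15.98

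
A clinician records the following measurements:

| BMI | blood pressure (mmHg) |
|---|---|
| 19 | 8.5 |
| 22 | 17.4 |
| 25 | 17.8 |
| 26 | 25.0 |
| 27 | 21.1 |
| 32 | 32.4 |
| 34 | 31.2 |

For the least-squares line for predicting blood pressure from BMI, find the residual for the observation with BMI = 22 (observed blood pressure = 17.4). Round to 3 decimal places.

2.232

n = 7, Σx = 185, Σy = 153.4, Σxy = 4306.6, Σx² = 5055
Sxx = Σx² − (Σx)²/n = 5055 − 4889.285714 = 165.714286
Sxy = Σxy − (Σx)(Σy)/n = 4306.6 − 4054.142857 = 252.457143
b = Sxy/Sxx = 252.457143/165.714286 = 1.523448
a = ȳ − b·x̄ = 21.914286 − 1.523448·26.428571 = -18.348276
ŷ(22) = -18.348276 + 1.523448·22 = 15.167586
residual = y − ŷ = 17.4 − 15.167586 = 2.232414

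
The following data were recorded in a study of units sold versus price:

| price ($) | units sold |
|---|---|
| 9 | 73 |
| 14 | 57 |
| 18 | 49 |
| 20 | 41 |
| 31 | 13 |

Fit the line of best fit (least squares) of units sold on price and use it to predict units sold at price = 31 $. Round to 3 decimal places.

n = 5, Σx = 92, Σy = 233, Σxy = 3560, Σx² = 1962
Sxx = Σx² − (Σx)²/n = 1962 − 1692.8 = 269.2
Sxy = Σxy − (Σx)(Σy)/n = 3560 − 4287.2 = -727.2
b = Sxy/Sxx = -727.2/269.2 = -2.701337
a = ȳ − b·x̄ = 46.6 − (-2.701337)·18.4 = 96.304606
ŷ(31) = a + b·31 = 96.304606 + (-2.701337)·31 = 12.563150

12.563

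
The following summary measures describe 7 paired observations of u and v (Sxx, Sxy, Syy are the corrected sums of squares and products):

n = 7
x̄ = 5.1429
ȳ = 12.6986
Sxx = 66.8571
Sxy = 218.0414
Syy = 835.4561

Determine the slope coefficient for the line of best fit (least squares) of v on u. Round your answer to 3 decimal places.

b = Sxy/Sxx = 218.0414/66.8571 = 3.261305

3.261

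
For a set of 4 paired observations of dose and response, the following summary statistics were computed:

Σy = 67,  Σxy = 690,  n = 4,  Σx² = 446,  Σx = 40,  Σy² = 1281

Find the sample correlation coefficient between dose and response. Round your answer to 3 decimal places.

0.234

Sxx = Σx² − (Σx)²/n = 446 − 400 = 46
Sxy = Σxy − (Σx)(Σy)/n = 690 − 670 = 20
Syy = Σy² − (Σy)²/n = 1281 − 1122.25 = 158.75
r = Sxy/√(Sxx·Syy) = 20/√(7302.5) = 20/85.454666 = 0.234042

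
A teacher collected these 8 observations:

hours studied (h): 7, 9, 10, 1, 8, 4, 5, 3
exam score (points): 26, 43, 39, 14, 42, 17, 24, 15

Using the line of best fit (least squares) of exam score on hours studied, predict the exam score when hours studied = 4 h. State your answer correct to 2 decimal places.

n = 8, Σx = 47, Σy = 220, Σxy = 1542, Σx² = 345
Sxx = Σx² − (Σx)²/n = 345 − 276.125 = 68.875
Sxy = Σxy − (Σx)(Σy)/n = 1542 − 1292.5 = 249.5
b = Sxy/Sxx = 249.5/68.875 = 3.622505
a = ȳ − b·x̄ = 27.5 − 3.622505·5.875 = 6.217786
ŷ(4) = a + b·4 = 6.217786 + 3.622505·4 = 20.707804

20.71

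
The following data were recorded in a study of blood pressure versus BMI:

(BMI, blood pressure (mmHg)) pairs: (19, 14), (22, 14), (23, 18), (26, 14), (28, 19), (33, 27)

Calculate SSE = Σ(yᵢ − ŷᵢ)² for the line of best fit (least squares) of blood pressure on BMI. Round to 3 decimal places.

n = 6, Σx = 151, Σy = 106, Σxy = 2775, Σx² = 3923, Σy² = 2002
Sxx = Σx² − (Σx)²/n = 3923 − 3800.166667 = 122.833333
Sxy = Σxy − (Σx)(Σy)/n = 2775 − 2667.666667 = 107.333333
Syy = Σy² − (Σy)²/n = 2002 − 1872.666667 = 129.333333
b = Sxy/Sxx = 107.333333/122.833333 = 0.873813
SSE = Syy − b·Sxy = 129.333333 − 0.873813·107.333333 = 35.544098

35.544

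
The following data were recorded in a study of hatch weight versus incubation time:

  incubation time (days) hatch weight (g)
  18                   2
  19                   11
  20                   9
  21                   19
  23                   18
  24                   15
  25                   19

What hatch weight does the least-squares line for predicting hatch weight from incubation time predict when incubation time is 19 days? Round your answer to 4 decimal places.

n = 7, Σx = 150, Σy = 93, Σxy = 2073, Σx² = 3256
Sxx = Σx² − (Σx)²/n = 3256 − 3214.285714 = 41.714286
Sxy = Σxy − (Σx)(Σy)/n = 2073 − 1992.857143 = 80.142857
b = Sxy/Sxx = 80.142857/41.714286 = 1.921233
a = ȳ − b·x̄ = 13.285714 − 1.921233·21.428571 = -27.883562
ŷ(19) = a + b·19 = -27.883562 + 1.921233·19 = 8.619863

8.6199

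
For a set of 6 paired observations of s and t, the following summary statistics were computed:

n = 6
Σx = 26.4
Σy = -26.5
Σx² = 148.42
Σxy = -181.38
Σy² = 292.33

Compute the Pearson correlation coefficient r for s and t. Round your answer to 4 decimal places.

Sxx = Σx² − (Σx)²/n = 148.42 − 116.16 = 32.26
Sxy = Σxy − (Σx)(Σy)/n = -181.38 − (-116.6) = -64.78
Syy = Σy² − (Σy)²/n = 292.33 − 117.041667 = 175.288333
r = Sxy/√(Sxx·Syy) = -64.78/√(5654.801633) = -64.78/75.198415 = -0.861454

-0.8615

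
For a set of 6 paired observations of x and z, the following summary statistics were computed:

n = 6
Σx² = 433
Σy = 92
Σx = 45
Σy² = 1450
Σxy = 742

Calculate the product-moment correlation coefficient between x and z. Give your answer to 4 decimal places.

0.8484

Sxx = Σx² − (Σx)²/n = 433 − 337.5 = 95.5
Sxy = Σxy − (Σx)(Σy)/n = 742 − 690 = 52
Syy = Σy² − (Σy)²/n = 1450 − 1410.666667 = 39.333333
r = Sxy/√(Sxx·Syy) = 52/√(3756.333333) = 52/61.288933 = 0.848440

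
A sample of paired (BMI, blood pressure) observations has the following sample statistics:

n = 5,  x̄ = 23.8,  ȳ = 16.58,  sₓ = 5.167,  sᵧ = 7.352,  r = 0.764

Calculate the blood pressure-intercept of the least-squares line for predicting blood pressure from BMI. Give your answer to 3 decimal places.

-9.292

b = r · sᵧ/sₓ = 0.764 · 7.352/5.167 = 1.087077
a = ȳ − b·x̄ = 16.58 − 1.087077·23.8 = -9.292438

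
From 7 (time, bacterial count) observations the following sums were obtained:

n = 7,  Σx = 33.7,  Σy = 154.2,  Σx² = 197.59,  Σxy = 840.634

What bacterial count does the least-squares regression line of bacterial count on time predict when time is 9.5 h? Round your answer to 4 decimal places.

Sxx = Σx² − (Σx)²/n = 197.59 − 162.241429 = 35.348571
Sxy = Σxy − (Σx)(Σy)/n = 840.634 − 742.362857 = 98.271143
b = Sxy/Sxx = 98.271143/35.348571 = 2.780060
a = ȳ − b·x̄ = 22.028571 − 2.780060·4.814286 = 8.644569
ŷ(9.5) = a + b·9.5 = 8.644569 + 2.780060·9.5 = 35.055137

35.0551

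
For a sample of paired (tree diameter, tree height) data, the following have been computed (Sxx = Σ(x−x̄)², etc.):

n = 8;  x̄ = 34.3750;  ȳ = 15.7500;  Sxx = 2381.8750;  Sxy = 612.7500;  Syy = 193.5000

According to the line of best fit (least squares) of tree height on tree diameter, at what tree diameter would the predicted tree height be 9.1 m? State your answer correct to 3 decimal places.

b = Sxy/Sxx = 612.75/2381.875 = 0.257255
a = ȳ − b·x̄ = 15.75 − 0.257255·34.375 = 6.906849
Set a + b·x = 9.1: x = (9.1 − 6.906849) / 0.257255 = 8.525194

8.525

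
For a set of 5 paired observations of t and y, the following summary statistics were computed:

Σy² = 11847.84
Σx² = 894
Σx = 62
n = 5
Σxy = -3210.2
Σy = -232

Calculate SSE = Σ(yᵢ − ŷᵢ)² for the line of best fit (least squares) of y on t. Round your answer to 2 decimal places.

195.22

Sxx = Σx² − (Σx)²/n = 894 − 768.8 = 125.2
Sxy = Σxy − (Σx)(Σy)/n = -3210.2 − (-2876.8) = -333.4
Syy = Σy² − (Σy)²/n = 11847.84 − 10764.8 = 1083.04
b = Sxy/Sxx = -333.4/125.2 = -2.662939
SSE = Syy − b·Sxy = 1083.04 − (-2.662939)·(-333.4) = 195.216038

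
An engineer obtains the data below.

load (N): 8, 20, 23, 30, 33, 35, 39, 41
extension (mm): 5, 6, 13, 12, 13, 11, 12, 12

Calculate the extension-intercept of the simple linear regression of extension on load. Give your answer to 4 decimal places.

4.1808

n = 8, Σx = 229, Σy = 84, Σxy = 2593, Σx² = 7409
Sxx = Σx² − (Σx)²/n = 7409 − 6555.125 = 853.875
Sxy = Σxy − (Σx)(Σy)/n = 2593 − 2404.5 = 188.5
b = Sxy/Sxx = 188.5/853.875 = 0.220758
a = ȳ − b·x̄ = 10.5 − 0.220758·28.625 = 4.180793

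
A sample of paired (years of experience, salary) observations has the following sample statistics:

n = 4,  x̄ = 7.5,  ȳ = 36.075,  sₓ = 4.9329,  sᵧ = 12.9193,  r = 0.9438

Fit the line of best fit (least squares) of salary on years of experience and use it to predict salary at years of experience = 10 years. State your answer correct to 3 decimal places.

b = r · sᵧ/sₓ = 0.9438 · 12.9193/4.9329 = 2.471819
a = ȳ − b·x̄ = 36.075 − 2.471819·7.5 = 17.536358
ŷ(10) = a + b·10 = 17.536358 + 2.471819·10 = 42.254547

42.255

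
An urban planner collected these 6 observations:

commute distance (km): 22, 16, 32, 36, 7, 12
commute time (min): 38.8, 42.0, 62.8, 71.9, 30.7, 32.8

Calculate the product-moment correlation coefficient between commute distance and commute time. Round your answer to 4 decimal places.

0.9555

n = 6, Σx = 125, Σy = 279, Σxy = 6732.1, Σx² = 3253, Σy² = 14401.22
Sxx = Σx² − (Σx)²/n = 3253 − 2604.166667 = 648.833333
Sxy = Σxy − (Σx)(Σy)/n = 6732.1 − 5812.5 = 919.6
Syy = Σy² − (Σy)²/n = 14401.22 − 12973.5 = 1427.72
r = Sxy/√(Sxx·Syy) = 919.6/√(926352.326667) = 919.6/962.471987 = 0.955456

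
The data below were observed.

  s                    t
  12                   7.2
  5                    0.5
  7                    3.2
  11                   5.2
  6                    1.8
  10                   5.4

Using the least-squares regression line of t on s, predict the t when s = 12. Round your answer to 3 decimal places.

n = 6, Σx = 51, Σy = 23.3, Σxy = 233.3, Σx² = 475
Sxx = Σx² − (Σx)²/n = 475 − 433.5 = 41.5
Sxy = Σxy − (Σx)(Σy)/n = 233.3 − 198.05 = 35.25
b = Sxy/Sxx = 35.25/41.5 = 0.849398
a = ȳ − b·x̄ = 3.883333 − 0.849398·8.5 = -3.336546
ŷ(12) = a + b·12 = -3.336546 + 0.849398·12 = 6.856225

6.856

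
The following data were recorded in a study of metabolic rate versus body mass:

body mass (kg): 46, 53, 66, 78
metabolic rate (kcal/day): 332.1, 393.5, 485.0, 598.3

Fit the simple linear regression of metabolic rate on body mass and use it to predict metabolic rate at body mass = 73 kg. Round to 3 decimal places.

n = 4, Σx = 243, Σy = 1808.9, Σxy = 114809.5, Σx² = 15365
Sxx = Σx² − (Σx)²/n = 15365 − 14762.25 = 602.75
Sxy = Σxy − (Σx)(Σy)/n = 114809.5 − 109890.675 = 4918.825
b = Sxy/Sxx = 4918.825/602.75 = 8.160639
a = ȳ − b·x̄ = 452.225 − 8.160639·60.75 = -43.533803
ŷ(73) = a + b·73 = -43.533803 + 8.160639·73 = 552.192825

552.193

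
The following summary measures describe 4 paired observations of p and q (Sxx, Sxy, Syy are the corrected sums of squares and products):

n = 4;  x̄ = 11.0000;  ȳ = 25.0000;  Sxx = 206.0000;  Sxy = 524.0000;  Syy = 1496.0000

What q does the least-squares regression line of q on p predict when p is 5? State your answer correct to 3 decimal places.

9.738

b = Sxy/Sxx = 524/206 = 2.543689
a = ȳ − b·x̄ = 25 − 2.543689·11 = -2.980583
ŷ(5) = a + b·5 = -2.980583 + 2.543689·5 = 9.737864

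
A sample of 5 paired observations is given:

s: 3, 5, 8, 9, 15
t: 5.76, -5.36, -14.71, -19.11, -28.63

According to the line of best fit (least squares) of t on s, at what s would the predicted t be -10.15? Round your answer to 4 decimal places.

7.1826

n = 5, Σx = 40, Σy = -62.05, Σxy = -728.64, Σx² = 404
Sxx = Σx² − (Σx)²/n = 404 − 320 = 84
Sxy = Σxy − (Σx)(Σy)/n = -728.64 − (-496.4) = -232.24
b = Sxy/Sxx = -232.24/84 = -2.764762
a = ȳ − b·x̄ = -12.41 − (-2.764762)·8 = 9.708095
Set a + b·x = -10.15: x = (-10.15 − 9.708095) / (-2.764762) = 7.182570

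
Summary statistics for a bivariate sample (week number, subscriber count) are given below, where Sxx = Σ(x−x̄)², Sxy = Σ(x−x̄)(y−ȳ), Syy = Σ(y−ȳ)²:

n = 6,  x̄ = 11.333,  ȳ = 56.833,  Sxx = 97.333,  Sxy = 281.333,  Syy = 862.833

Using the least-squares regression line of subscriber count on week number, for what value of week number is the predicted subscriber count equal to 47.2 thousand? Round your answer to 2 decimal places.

8.00

b = Sxy/Sxx = 281.333/97.333 = 2.890417
a = ȳ − b·x̄ = 56.833 − 2.890417·11.333 = 24.075899
Set a + b·x = 47.2: x = (47.2 − 24.075899) / 2.890417 = 8.000263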